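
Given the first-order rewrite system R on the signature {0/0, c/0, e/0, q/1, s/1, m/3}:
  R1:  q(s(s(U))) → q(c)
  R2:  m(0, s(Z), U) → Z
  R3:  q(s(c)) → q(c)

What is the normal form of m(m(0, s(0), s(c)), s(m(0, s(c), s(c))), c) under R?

c

1. m(m(0, s(0), s(c)), s(m(0, s(c), s(c))), c)  →  m(0, s(m(0, s(c), s(c))), c)   [R2 at 1]
2. m(0, s(m(0, s(c), s(c))), c)  →  m(0, s(c), s(c))   [R2 at ε]
3. m(0, s(c), s(c))  →  c   [R2 at ε]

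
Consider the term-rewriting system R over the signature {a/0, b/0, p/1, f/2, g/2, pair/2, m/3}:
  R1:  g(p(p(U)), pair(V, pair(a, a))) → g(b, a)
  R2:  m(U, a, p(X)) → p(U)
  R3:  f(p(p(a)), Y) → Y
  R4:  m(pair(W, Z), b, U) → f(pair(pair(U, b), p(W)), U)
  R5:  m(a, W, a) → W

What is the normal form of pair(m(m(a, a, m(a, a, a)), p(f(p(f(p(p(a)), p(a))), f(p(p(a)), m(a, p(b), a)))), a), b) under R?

pair(p(p(b)), b)

1. pair(m(m(a, a, m(a, a, a)), p(f(p(f(p(p(a)), p(a))), f(p(p(a)), m(a, p(b), a)))), a), b)  →  pair(m(m(a, a, a), p(f(p(f(p(p(a)), p(a))), f(p(p(a)), m(a, p(b), a)))), a), b)   [R5 at 1.1.3]
2. pair(m(m(a, a, a), p(f(p(f(p(p(a)), p(a))), f(p(p(a)), m(a, p(b), a)))), a), b)  →  pair(m(a, p(f(p(f(p(p(a)), p(a))), f(p(p(a)), m(a, p(b), a)))), a), b)   [R5 at 1.1]
3. pair(m(a, p(f(p(f(p(p(a)), p(a))), f(p(p(a)), m(a, p(b), a)))), a), b)  →  pair(p(f(p(f(p(p(a)), p(a))), f(p(p(a)), m(a, p(b), a)))), b)   [R5 at 1]
4. pair(p(f(p(f(p(p(a)), p(a))), f(p(p(a)), m(a, p(b), a)))), b)  →  pair(p(f(p(p(a)), f(p(p(a)), m(a, p(b), a)))), b)   [R3 at 1.1.1.1]
5. pair(p(f(p(p(a)), f(p(p(a)), m(a, p(b), a)))), b)  →  pair(p(f(p(p(a)), m(a, p(b), a))), b)   [R3 at 1.1]
6. pair(p(f(p(p(a)), m(a, p(b), a))), b)  →  pair(p(m(a, p(b), a)), b)   [R3 at 1.1]
7. pair(p(m(a, p(b), a)), b)  →  pair(p(p(b)), b)   [R5 at 1.1]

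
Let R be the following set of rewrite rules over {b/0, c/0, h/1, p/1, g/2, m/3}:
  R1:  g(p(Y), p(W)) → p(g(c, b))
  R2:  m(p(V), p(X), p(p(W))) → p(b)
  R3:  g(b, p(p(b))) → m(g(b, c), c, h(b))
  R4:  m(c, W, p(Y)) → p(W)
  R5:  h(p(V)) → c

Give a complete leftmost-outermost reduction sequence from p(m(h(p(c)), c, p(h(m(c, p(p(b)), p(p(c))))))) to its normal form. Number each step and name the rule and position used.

1. p(m(h(p(c)), c, p(h(m(c, p(p(b)), p(p(c)))))))  →  p(m(c, c, p(h(m(c, p(p(b)), p(p(c)))))))   [R5 at 1.1]
2. p(m(c, c, p(h(m(c, p(p(b)), p(p(c)))))))  →  p(p(c))   [R4 at 1]

p(p(c))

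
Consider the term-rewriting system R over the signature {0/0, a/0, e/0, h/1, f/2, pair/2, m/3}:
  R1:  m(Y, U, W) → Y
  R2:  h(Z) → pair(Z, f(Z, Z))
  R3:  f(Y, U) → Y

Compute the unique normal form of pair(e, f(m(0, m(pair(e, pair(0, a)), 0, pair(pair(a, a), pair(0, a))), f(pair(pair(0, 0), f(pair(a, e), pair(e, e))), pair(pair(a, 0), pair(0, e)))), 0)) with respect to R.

1. pair(e, f(m(0, m(pair(e, pair(0, a)), 0, pair(pair(a, a), pair(0, a))), f(pair(pair(0, 0), f(pair(a, e), pair(e, e))), pair(pair(a, 0), pair(0, e)))), 0))  →  pair(e, m(0, m(pair(e, pair(0, a)), 0, pair(pair(a, a), pair(0, a))), f(pair(pair(0, 0), f(pair(a, e), pair(e, e))), pair(pair(a, 0), pair(0, e)))))   [R3 at 2]
2. pair(e, m(0, m(pair(e, pair(0, a)), 0, pair(pair(a, a), pair(0, a))), f(pair(pair(0, 0), f(pair(a, e), pair(e, e))), pair(pair(a, 0), pair(0, e)))))  →  pair(e, 0)   [R1 at 2]

pair(e, 0)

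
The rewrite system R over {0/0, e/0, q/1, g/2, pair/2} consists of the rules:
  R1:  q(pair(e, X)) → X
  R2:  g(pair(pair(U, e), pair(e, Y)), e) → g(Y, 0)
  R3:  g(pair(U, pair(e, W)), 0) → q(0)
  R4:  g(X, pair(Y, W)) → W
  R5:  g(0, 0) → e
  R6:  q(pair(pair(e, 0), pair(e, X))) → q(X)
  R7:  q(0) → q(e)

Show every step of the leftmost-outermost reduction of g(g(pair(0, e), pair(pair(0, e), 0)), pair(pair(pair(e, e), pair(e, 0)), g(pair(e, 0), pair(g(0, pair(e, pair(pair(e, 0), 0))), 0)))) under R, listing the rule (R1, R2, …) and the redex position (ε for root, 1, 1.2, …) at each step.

1. g(g(pair(0, e), pair(pair(0, e), 0)), pair(pair(pair(e, e), pair(e, 0)), g(pair(e, 0), pair(g(0, pair(e, pair(pair(e, 0), 0))), 0))))  →  g(pair(e, 0), pair(g(0, pair(e, pair(pair(e, 0), 0))), 0))   [R4 at ε]
2. g(pair(e, 0), pair(g(0, pair(e, pair(pair(e, 0), 0))), 0))  →  0   [R4 at ε]

0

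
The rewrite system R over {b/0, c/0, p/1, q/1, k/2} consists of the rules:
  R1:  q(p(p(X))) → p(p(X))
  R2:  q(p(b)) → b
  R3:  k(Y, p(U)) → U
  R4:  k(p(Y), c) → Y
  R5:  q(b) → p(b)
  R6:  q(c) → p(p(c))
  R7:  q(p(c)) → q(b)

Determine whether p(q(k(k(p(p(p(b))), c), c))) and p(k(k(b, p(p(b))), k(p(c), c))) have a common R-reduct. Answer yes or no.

yes — NF(t₁) = p(b), NF(t₂) = p(b)

Reduce t₁ = p(q(k(k(p(p(p(b))), c), c))):
1. p(q(k(k(p(p(p(b))), c), c)))  →  p(q(k(p(p(b)), c)))   [R4 at 1.1.1]
2. p(q(k(p(p(b)), c)))  →  p(q(p(b)))   [R4 at 1.1]
3. p(q(p(b)))  →  p(b)   [R2 at 1]

Reduce t₂ = p(k(k(b, p(p(b))), k(p(c), c))):
1. p(k(k(b, p(p(b))), k(p(c), c)))  →  p(k(p(b), k(p(c), c)))   [R3 at 1.1]
2. p(k(p(b), k(p(c), c)))  →  p(k(p(b), c))   [R4 at 1.2]
3. p(k(p(b), c))  →  p(b)   [R4 at 1]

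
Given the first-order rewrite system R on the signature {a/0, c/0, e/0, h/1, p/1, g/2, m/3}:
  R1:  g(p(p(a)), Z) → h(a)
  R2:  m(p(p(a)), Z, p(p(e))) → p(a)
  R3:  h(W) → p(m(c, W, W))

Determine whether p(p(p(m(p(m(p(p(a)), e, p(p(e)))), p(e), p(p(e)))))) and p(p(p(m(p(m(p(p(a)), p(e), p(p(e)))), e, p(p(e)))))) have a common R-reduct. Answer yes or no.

yes — NF(t₁) = p(p(p(p(a)))), NF(t₂) = p(p(p(p(a))))

Reduce t₁ = p(p(p(m(p(m(p(p(a)), e, p(p(e)))), p(e), p(p(e)))))):
1. p(p(p(m(p(m(p(p(a)), e, p(p(e)))), p(e), p(p(e))))))  →  p(p(p(m(p(p(a)), p(e), p(p(e))))))   [R2 at 1.1.1.1.1]
2. p(p(p(m(p(p(a)), p(e), p(p(e))))))  →  p(p(p(p(a))))   [R2 at 1.1.1]

Reduce t₂ = p(p(p(m(p(m(p(p(a)), p(e), p(p(e)))), e, p(p(e)))))):
1. p(p(p(m(p(m(p(p(a)), p(e), p(p(e)))), e, p(p(e))))))  →  p(p(p(m(p(p(a)), e, p(p(e))))))   [R2 at 1.1.1.1.1]
2. p(p(p(m(p(p(a)), e, p(p(e))))))  →  p(p(p(p(a))))   [R2 at 1.1.1]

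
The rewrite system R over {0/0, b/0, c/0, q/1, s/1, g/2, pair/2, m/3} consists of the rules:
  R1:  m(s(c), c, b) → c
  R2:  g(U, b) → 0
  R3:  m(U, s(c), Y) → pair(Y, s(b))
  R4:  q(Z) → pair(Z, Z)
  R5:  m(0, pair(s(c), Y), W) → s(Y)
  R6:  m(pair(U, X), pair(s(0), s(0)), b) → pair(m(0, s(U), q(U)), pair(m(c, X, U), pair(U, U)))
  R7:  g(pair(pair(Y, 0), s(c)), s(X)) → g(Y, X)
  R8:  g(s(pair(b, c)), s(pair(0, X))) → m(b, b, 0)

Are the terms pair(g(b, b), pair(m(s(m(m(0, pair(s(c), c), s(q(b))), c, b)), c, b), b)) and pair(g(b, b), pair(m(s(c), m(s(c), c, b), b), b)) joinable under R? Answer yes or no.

yes — NF(t₁) = pair(0, pair(c, b)), NF(t₂) = pair(0, pair(c, b))

Reduce t₁ = pair(g(b, b), pair(m(s(m(m(0, pair(s(c), c), s(q(b))), c, b)), c, b), b)):
1. pair(g(b, b), pair(m(s(m(m(0, pair(s(c), c), s(q(b))), c, b)), c, b), b))  →  pair(0, pair(m(s(m(m(0, pair(s(c), c), s(q(b))), c, b)), c, b), b))   [R2 at 1]
2. pair(0, pair(m(s(m(m(0, pair(s(c), c), s(q(b))), c, b)), c, b), b))  →  pair(0, pair(m(s(m(s(c), c, b)), c, b), b))   [R5 at 2.1.1.1.1]
3. pair(0, pair(m(s(m(s(c), c, b)), c, b), b))  →  pair(0, pair(m(s(c), c, b), b))   [R1 at 2.1.1.1]
4. pair(0, pair(m(s(c), c, b), b))  →  pair(0, pair(c, b))   [R1 at 2.1]

Reduce t₂ = pair(g(b, b), pair(m(s(c), m(s(c), c, b), b), b)):
1. pair(g(b, b), pair(m(s(c), m(s(c), c, b), b), b))  →  pair(0, pair(m(s(c), m(s(c), c, b), b), b))   [R2 at 1]
2. pair(0, pair(m(s(c), m(s(c), c, b), b), b))  →  pair(0, pair(m(s(c), c, b), b))   [R1 at 2.1.2]
3. pair(0, pair(m(s(c), c, b), b))  →  pair(0, pair(c, b))   [R1 at 2.1]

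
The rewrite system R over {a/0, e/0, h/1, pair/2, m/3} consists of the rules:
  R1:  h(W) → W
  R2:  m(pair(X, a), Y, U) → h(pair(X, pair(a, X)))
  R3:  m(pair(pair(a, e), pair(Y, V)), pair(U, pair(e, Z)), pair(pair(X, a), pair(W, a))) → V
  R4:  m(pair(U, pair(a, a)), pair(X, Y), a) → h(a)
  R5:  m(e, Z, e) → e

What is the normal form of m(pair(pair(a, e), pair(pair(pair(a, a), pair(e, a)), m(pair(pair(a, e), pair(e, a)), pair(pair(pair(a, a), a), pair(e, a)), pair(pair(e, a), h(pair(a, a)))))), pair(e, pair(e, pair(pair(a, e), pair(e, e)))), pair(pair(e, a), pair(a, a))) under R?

a

1. m(pair(pair(a, e), pair(pair(pair(a, a), pair(e, a)), m(pair(pair(a, e), pair(e, a)), pair(pair(pair(a, a), a), pair(e, a)), pair(pair(e, a), h(pair(a, a)))))), pair(e, pair(e, pair(pair(a, e), pair(e, e)))), pair(pair(e, a), pair(a, a)))  →  m(pair(pair(a, e), pair(e, a)), pair(pair(pair(a, a), a), pair(e, a)), pair(pair(e, a), h(pair(a, a))))   [R3 at ε]
2. m(pair(pair(a, e), pair(e, a)), pair(pair(pair(a, a), a), pair(e, a)), pair(pair(e, a), h(pair(a, a))))  →  m(pair(pair(a, e), pair(e, a)), pair(pair(pair(a, a), a), pair(e, a)), pair(pair(e, a), pair(a, a)))   [R1 at 3.2]
3. m(pair(pair(a, e), pair(e, a)), pair(pair(pair(a, a), a), pair(e, a)), pair(pair(e, a), pair(a, a)))  →  a   [R3 at ε]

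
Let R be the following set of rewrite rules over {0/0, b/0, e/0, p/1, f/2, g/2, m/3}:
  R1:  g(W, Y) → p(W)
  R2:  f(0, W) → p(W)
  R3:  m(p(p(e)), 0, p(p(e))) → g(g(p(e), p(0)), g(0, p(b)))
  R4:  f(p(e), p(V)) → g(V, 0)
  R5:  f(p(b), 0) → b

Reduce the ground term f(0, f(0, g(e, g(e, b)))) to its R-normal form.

1. f(0, f(0, g(e, g(e, b))))  →  p(f(0, g(e, g(e, b))))   [R2 at ε]
2. p(f(0, g(e, g(e, b))))  →  p(p(g(e, g(e, b))))   [R2 at 1]
3. p(p(g(e, g(e, b))))  →  p(p(p(e)))   [R1 at 1.1]

p(p(p(e)))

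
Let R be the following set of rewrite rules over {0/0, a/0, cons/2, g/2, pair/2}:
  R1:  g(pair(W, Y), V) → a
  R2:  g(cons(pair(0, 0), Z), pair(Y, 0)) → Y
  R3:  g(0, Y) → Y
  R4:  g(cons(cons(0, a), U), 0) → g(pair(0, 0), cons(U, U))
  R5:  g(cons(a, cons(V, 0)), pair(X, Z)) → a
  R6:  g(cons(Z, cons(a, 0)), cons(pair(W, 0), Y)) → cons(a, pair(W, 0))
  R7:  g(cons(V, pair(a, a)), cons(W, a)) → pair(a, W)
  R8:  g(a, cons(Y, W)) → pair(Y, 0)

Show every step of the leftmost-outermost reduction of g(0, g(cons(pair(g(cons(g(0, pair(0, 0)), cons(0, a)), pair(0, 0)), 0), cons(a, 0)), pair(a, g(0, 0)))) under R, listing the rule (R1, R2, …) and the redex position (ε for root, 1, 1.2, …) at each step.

1. g(0, g(cons(pair(g(cons(g(0, pair(0, 0)), cons(0, a)), pair(0, 0)), 0), cons(a, 0)), pair(a, g(0, 0))))  →  g(cons(pair(g(cons(g(0, pair(0, 0)), cons(0, a)), pair(0, 0)), 0), cons(a, 0)), pair(a, g(0, 0)))   [R3 at ε]
2. g(cons(pair(g(cons(g(0, pair(0, 0)), cons(0, a)), pair(0, 0)), 0), cons(a, 0)), pair(a, g(0, 0)))  →  g(cons(pair(g(cons(pair(0, 0), cons(0, a)), pair(0, 0)), 0), cons(a, 0)), pair(a, g(0, 0)))   [R3 at 1.1.1.1.1]
3. g(cons(pair(g(cons(pair(0, 0), cons(0, a)), pair(0, 0)), 0), cons(a, 0)), pair(a, g(0, 0)))  →  g(cons(pair(0, 0), cons(a, 0)), pair(a, g(0, 0)))   [R2 at 1.1.1]
4. g(cons(pair(0, 0), cons(a, 0)), pair(a, g(0, 0)))  →  g(cons(pair(0, 0), cons(a, 0)), pair(a, 0))   [R3 at 2.2]
5. g(cons(pair(0, 0), cons(a, 0)), pair(a, 0))  →  a   [R2 at ε]

a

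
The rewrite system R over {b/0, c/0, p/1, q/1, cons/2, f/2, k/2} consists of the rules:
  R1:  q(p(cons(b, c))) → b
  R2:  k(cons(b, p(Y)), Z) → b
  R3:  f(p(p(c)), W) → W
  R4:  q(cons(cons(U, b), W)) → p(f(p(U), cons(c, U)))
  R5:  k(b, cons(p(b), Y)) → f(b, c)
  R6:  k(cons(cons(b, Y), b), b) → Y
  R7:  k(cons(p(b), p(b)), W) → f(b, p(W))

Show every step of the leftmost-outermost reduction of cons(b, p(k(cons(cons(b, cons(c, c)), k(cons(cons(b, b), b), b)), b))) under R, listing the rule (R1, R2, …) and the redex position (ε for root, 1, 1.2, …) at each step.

1. cons(b, p(k(cons(cons(b, cons(c, c)), k(cons(cons(b, b), b), b)), b)))  →  cons(b, p(k(cons(cons(b, cons(c, c)), b), b)))   [R6 at 2.1.1.2]
2. cons(b, p(k(cons(cons(b, cons(c, c)), b), b)))  →  cons(b, p(cons(c, c)))   [R6 at 2.1]

cons(b, p(cons(c, c)))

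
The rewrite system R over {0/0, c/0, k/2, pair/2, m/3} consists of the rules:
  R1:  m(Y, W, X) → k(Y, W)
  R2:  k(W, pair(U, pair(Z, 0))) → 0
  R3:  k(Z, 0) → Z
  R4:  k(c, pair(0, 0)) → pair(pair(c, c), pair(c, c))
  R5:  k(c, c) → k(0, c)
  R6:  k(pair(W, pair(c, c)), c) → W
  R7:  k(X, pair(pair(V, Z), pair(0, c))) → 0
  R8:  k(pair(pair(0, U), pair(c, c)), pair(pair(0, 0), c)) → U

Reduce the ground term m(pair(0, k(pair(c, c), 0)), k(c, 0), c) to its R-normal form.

1. m(pair(0, k(pair(c, c), 0)), k(c, 0), c)  →  k(pair(0, k(pair(c, c), 0)), k(c, 0))   [R1 at ε]
2. k(pair(0, k(pair(c, c), 0)), k(c, 0))  →  k(pair(0, pair(c, c)), k(c, 0))   [R3 at 1.2]
3. k(pair(0, pair(c, c)), k(c, 0))  →  k(pair(0, pair(c, c)), c)   [R3 at 2]
4. k(pair(0, pair(c, c)), c)  →  0   [R6 at ε]

0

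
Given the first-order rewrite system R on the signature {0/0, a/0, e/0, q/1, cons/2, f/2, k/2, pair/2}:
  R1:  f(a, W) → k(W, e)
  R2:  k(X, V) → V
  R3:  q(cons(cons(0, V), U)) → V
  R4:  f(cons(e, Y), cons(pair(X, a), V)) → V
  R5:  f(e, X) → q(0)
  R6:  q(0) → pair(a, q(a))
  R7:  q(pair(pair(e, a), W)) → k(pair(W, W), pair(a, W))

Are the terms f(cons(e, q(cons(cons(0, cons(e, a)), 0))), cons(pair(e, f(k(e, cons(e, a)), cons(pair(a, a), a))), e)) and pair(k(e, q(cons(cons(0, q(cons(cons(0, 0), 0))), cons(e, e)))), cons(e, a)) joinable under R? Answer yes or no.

Reduce t₁ = f(cons(e, q(cons(cons(0, cons(e, a)), 0))), cons(pair(e, f(k(e, cons(e, a)), cons(pair(a, a), a))), e)):
1. f(cons(e, q(cons(cons(0, cons(e, a)), 0))), cons(pair(e, f(k(e, cons(e, a)), cons(pair(a, a), a))), e))  →  f(cons(e, cons(e, a)), cons(pair(e, f(k(e, cons(e, a)), cons(pair(a, a), a))), e))   [R3 at 1.2]
2. f(cons(e, cons(e, a)), cons(pair(e, f(k(e, cons(e, a)), cons(pair(a, a), a))), e))  →  f(cons(e, cons(e, a)), cons(pair(e, f(cons(e, a), cons(pair(a, a), a))), e))   [R2 at 2.1.2.1]
3. f(cons(e, cons(e, a)), cons(pair(e, f(cons(e, a), cons(pair(a, a), a))), e))  →  f(cons(e, cons(e, a)), cons(pair(e, a), e))   [R4 at 2.1.2]
4. f(cons(e, cons(e, a)), cons(pair(e, a), e))  →  e   [R4 at ε]

Reduce t₂ = pair(k(e, q(cons(cons(0, q(cons(cons(0, 0), 0))), cons(e, e)))), cons(e, a)):
1. pair(k(e, q(cons(cons(0, q(cons(cons(0, 0), 0))), cons(e, e)))), cons(e, a))  →  pair(q(cons(cons(0, q(cons(cons(0, 0), 0))), cons(e, e))), cons(e, a))   [R2 at 1]
2. pair(q(cons(cons(0, q(cons(cons(0, 0), 0))), cons(e, e))), cons(e, a))  →  pair(q(cons(cons(0, 0), 0)), cons(e, a))   [R3 at 1]
3. pair(q(cons(cons(0, 0), 0)), cons(e, a))  →  pair(0, cons(e, a))   [R3 at 1]

no — NF(t₁) = e, NF(t₂) = pair(0, cons(e, a))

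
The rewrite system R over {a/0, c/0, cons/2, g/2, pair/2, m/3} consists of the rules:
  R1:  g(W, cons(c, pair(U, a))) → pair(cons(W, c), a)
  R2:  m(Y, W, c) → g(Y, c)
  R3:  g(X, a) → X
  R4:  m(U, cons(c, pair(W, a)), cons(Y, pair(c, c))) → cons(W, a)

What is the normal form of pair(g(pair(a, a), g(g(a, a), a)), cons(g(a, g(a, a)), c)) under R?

1. pair(g(pair(a, a), g(g(a, a), a)), cons(g(a, g(a, a)), c))  →  pair(g(pair(a, a), g(a, a)), cons(g(a, g(a, a)), c))   [R3 at 1.2]
2. pair(g(pair(a, a), g(a, a)), cons(g(a, g(a, a)), c))  →  pair(g(pair(a, a), a), cons(g(a, g(a, a)), c))   [R3 at 1.2]
3. pair(g(pair(a, a), a), cons(g(a, g(a, a)), c))  →  pair(pair(a, a), cons(g(a, g(a, a)), c))   [R3 at 1]
4. pair(pair(a, a), cons(g(a, g(a, a)), c))  →  pair(pair(a, a), cons(g(a, a), c))   [R3 at 2.1.2]
5. pair(pair(a, a), cons(g(a, a), c))  →  pair(pair(a, a), cons(a, c))   [R3 at 2.1]

pair(pair(a, a), cons(a, c))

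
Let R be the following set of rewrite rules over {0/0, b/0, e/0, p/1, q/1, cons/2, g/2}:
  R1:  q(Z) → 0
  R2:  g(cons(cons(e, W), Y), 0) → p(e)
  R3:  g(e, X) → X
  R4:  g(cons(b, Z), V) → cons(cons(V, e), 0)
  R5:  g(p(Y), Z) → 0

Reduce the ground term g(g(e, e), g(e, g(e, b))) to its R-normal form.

1. g(g(e, e), g(e, g(e, b)))  →  g(e, g(e, g(e, b)))   [R3 at 1]
2. g(e, g(e, g(e, b)))  →  g(e, g(e, b))   [R3 at ε]
3. g(e, g(e, b))  →  g(e, b)   [R3 at ε]
4. g(e, b)  →  b   [R3 at ε]

b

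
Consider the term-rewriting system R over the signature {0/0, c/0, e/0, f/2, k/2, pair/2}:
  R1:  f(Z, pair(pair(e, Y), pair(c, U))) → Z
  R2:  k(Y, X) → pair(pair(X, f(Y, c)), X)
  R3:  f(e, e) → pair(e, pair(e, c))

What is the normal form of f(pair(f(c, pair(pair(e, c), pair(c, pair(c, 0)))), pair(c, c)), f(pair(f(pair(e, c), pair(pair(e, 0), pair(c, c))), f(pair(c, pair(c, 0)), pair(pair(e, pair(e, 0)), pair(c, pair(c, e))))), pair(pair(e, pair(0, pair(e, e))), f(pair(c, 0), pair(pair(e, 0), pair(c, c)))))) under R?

pair(c, pair(c, c))

1. f(pair(f(c, pair(pair(e, c), pair(c, pair(c, 0)))), pair(c, c)), f(pair(f(pair(e, c), pair(pair(e, 0), pair(c, c))), f(pair(c, pair(c, 0)), pair(pair(e, pair(e, 0)), pair(c, pair(c, e))))), pair(pair(e, pair(0, pair(e, e))), f(pair(c, 0), pair(pair(e, 0), pair(c, c))))))  →  f(pair(c, pair(c, c)), f(pair(f(pair(e, c), pair(pair(e, 0), pair(c, c))), f(pair(c, pair(c, 0)), pair(pair(e, pair(e, 0)), pair(c, pair(c, e))))), pair(pair(e, pair(0, pair(e, e))), f(pair(c, 0), pair(pair(e, 0), pair(c, c))))))   [R1 at 1.1]
2. f(pair(c, pair(c, c)), f(pair(f(pair(e, c), pair(pair(e, 0), pair(c, c))), f(pair(c, pair(c, 0)), pair(pair(e, pair(e, 0)), pair(c, pair(c, e))))), pair(pair(e, pair(0, pair(e, e))), f(pair(c, 0), pair(pair(e, 0), pair(c, c))))))  →  f(pair(c, pair(c, c)), f(pair(pair(e, c), f(pair(c, pair(c, 0)), pair(pair(e, pair(e, 0)), pair(c, pair(c, e))))), pair(pair(e, pair(0, pair(e, e))), f(pair(c, 0), pair(pair(e, 0), pair(c, c))))))   [R1 at 2.1.1]
3. f(pair(c, pair(c, c)), f(pair(pair(e, c), f(pair(c, pair(c, 0)), pair(pair(e, pair(e, 0)), pair(c, pair(c, e))))), pair(pair(e, pair(0, pair(e, e))), f(pair(c, 0), pair(pair(e, 0), pair(c, c))))))  →  f(pair(c, pair(c, c)), f(pair(pair(e, c), pair(c, pair(c, 0))), pair(pair(e, pair(0, pair(e, e))), f(pair(c, 0), pair(pair(e, 0), pair(c, c))))))   [R1 at 2.1.2]
4. f(pair(c, pair(c, c)), f(pair(pair(e, c), pair(c, pair(c, 0))), pair(pair(e, pair(0, pair(e, e))), f(pair(c, 0), pair(pair(e, 0), pair(c, c))))))  →  f(pair(c, pair(c, c)), f(pair(pair(e, c), pair(c, pair(c, 0))), pair(pair(e, pair(0, pair(e, e))), pair(c, 0))))   [R1 at 2.2.2]
5. f(pair(c, pair(c, c)), f(pair(pair(e, c), pair(c, pair(c, 0))), pair(pair(e, pair(0, pair(e, e))), pair(c, 0))))  →  f(pair(c, pair(c, c)), pair(pair(e, c), pair(c, pair(c, 0))))   [R1 at 2]
6. f(pair(c, pair(c, c)), pair(pair(e, c), pair(c, pair(c, 0))))  →  pair(c, pair(c, c))   [R1 at ε]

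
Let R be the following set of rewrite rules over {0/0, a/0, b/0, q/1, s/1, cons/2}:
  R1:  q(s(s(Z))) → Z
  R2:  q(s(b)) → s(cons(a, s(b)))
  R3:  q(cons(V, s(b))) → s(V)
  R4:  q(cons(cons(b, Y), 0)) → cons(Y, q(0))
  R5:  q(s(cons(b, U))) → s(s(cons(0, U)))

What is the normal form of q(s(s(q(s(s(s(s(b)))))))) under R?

1. q(s(s(q(s(s(s(s(b))))))))  →  q(s(s(s(s(b)))))   [R1 at ε]
2. q(s(s(s(s(b)))))  →  s(s(b))   [R1 at ε]

s(s(b))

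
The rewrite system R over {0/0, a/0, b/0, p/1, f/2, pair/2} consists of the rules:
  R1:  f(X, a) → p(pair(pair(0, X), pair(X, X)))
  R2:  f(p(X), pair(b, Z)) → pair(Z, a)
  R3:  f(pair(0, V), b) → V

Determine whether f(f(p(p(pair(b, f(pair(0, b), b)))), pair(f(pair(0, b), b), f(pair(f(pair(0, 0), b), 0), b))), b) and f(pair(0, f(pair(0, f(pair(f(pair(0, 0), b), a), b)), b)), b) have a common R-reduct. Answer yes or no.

Reduce t₁ = f(f(p(p(pair(b, f(pair(0, b), b)))), pair(f(pair(0, b), b), f(pair(f(pair(0, 0), b), 0), b))), b):
1. f(f(p(p(pair(b, f(pair(0, b), b)))), pair(f(pair(0, b), b), f(pair(f(pair(0, 0), b), 0), b))), b)  →  f(f(p(p(pair(b, b))), pair(f(pair(0, b), b), f(pair(f(pair(0, 0), b), 0), b))), b)   [R3 at 1.1.1.1.2]
2. f(f(p(p(pair(b, b))), pair(f(pair(0, b), b), f(pair(f(pair(0, 0), b), 0), b))), b)  →  f(f(p(p(pair(b, b))), pair(b, f(pair(f(pair(0, 0), b), 0), b))), b)   [R3 at 1.2.1]
3. f(f(p(p(pair(b, b))), pair(b, f(pair(f(pair(0, 0), b), 0), b))), b)  →  f(pair(f(pair(f(pair(0, 0), b), 0), b), a), b)   [R2 at 1]
4. f(pair(f(pair(f(pair(0, 0), b), 0), b), a), b)  →  f(pair(f(pair(0, 0), b), a), b)   [R3 at 1.1.1.1]
5. f(pair(f(pair(0, 0), b), a), b)  →  f(pair(0, a), b)   [R3 at 1.1]
6. f(pair(0, a), b)  →  a   [R3 at ε]

Reduce t₂ = f(pair(0, f(pair(0, f(pair(f(pair(0, 0), b), a), b)), b)), b):
1. f(pair(0, f(pair(0, f(pair(f(pair(0, 0), b), a), b)), b)), b)  →  f(pair(0, f(pair(f(pair(0, 0), b), a), b)), b)   [R3 at ε]
2. f(pair(0, f(pair(f(pair(0, 0), b), a), b)), b)  →  f(pair(f(pair(0, 0), b), a), b)   [R3 at ε]
3. f(pair(f(pair(0, 0), b), a), b)  →  f(pair(0, a), b)   [R3 at 1.1]
4. f(pair(0, a), b)  →  a   [R3 at ε]

yes — NF(t₁) = a, NF(t₂) = a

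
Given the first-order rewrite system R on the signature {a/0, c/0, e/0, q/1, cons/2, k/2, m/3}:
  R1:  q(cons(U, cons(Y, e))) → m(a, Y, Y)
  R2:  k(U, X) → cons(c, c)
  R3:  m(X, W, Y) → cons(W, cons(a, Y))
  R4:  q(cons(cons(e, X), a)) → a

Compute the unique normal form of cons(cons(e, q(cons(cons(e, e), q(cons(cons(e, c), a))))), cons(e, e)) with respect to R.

cons(cons(e, a), cons(e, e))

1. cons(cons(e, q(cons(cons(e, e), q(cons(cons(e, c), a))))), cons(e, e))  →  cons(cons(e, q(cons(cons(e, e), a))), cons(e, e))   [R4 at 1.2.1.2]
2. cons(cons(e, q(cons(cons(e, e), a))), cons(e, e))  →  cons(cons(e, a), cons(e, e))   [R4 at 1.2]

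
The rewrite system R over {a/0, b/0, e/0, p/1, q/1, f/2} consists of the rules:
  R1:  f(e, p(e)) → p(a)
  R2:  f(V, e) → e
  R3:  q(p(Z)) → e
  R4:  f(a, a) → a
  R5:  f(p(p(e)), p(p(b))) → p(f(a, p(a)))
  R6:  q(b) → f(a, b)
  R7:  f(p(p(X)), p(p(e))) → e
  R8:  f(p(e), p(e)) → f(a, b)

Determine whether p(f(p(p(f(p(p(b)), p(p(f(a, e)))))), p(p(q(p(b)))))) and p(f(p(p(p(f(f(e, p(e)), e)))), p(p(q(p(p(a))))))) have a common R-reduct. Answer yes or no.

yes — NF(t₁) = p(e), NF(t₂) = p(e)

Reduce t₁ = p(f(p(p(f(p(p(b)), p(p(f(a, e)))))), p(p(q(p(b)))))):
1. p(f(p(p(f(p(p(b)), p(p(f(a, e)))))), p(p(q(p(b))))))  →  p(f(p(p(f(p(p(b)), p(p(e))))), p(p(q(p(b))))))   [R2 at 1.1.1.1.2.1.1]
2. p(f(p(p(f(p(p(b)), p(p(e))))), p(p(q(p(b))))))  →  p(f(p(p(e)), p(p(q(p(b))))))   [R7 at 1.1.1.1]
3. p(f(p(p(e)), p(p(q(p(b))))))  →  p(f(p(p(e)), p(p(e))))   [R3 at 1.2.1.1]
4. p(f(p(p(e)), p(p(e))))  →  p(e)   [R7 at 1]

Reduce t₂ = p(f(p(p(p(f(f(e, p(e)), e)))), p(p(q(p(p(a))))))):
1. p(f(p(p(p(f(f(e, p(e)), e)))), p(p(q(p(p(a)))))))  →  p(f(p(p(p(e))), p(p(q(p(p(a)))))))   [R2 at 1.1.1.1.1]
2. p(f(p(p(p(e))), p(p(q(p(p(a)))))))  →  p(f(p(p(p(e))), p(p(e))))   [R3 at 1.2.1.1]
3. p(f(p(p(p(e))), p(p(e))))  →  p(e)   [R7 at 1]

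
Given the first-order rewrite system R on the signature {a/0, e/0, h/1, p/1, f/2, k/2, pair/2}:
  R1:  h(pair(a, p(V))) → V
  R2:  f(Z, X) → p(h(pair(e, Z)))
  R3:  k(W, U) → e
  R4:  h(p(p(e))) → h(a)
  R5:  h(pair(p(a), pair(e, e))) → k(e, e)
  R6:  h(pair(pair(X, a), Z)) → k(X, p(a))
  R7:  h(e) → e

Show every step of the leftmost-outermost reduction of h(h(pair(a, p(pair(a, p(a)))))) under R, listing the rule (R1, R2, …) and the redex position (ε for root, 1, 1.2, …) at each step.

1. h(h(pair(a, p(pair(a, p(a))))))  →  h(pair(a, p(a)))   [R1 at 1]
2. h(pair(a, p(a)))  →  a   [R1 at ε]

a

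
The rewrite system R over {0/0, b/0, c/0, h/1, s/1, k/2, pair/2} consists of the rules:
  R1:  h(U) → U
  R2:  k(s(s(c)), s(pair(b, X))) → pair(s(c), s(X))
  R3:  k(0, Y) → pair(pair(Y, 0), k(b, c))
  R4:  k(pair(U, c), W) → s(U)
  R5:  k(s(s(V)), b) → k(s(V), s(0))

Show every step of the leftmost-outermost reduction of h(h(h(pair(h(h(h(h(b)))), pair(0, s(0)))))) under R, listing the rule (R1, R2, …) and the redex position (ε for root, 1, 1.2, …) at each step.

pair(b, pair(0, s(0)))

1. h(h(h(pair(h(h(h(h(b)))), pair(0, s(0))))))  →  h(h(pair(h(h(h(h(b)))), pair(0, s(0)))))   [R1 at ε]
2. h(h(pair(h(h(h(h(b)))), pair(0, s(0)))))  →  h(pair(h(h(h(h(b)))), pair(0, s(0))))   [R1 at ε]
3. h(pair(h(h(h(h(b)))), pair(0, s(0))))  →  pair(h(h(h(h(b)))), pair(0, s(0)))   [R1 at ε]
4. pair(h(h(h(h(b)))), pair(0, s(0)))  →  pair(h(h(h(b))), pair(0, s(0)))   [R1 at 1]
5. pair(h(h(h(b))), pair(0, s(0)))  →  pair(h(h(b)), pair(0, s(0)))   [R1 at 1]
6. pair(h(h(b)), pair(0, s(0)))  →  pair(h(b), pair(0, s(0)))   [R1 at 1]
7. pair(h(b), pair(0, s(0)))  →  pair(b, pair(0, s(0)))   [R1 at 1]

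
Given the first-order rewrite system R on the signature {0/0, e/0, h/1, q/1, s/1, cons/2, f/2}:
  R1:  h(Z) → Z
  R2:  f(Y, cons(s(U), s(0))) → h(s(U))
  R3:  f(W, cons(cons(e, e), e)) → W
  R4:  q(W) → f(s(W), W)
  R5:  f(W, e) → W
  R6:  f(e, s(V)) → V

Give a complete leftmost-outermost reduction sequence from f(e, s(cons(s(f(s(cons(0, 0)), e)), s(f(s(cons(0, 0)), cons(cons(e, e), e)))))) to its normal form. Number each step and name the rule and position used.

1. f(e, s(cons(s(f(s(cons(0, 0)), e)), s(f(s(cons(0, 0)), cons(cons(e, e), e))))))  →  cons(s(f(s(cons(0, 0)), e)), s(f(s(cons(0, 0)), cons(cons(e, e), e))))   [R6 at ε]
2. cons(s(f(s(cons(0, 0)), e)), s(f(s(cons(0, 0)), cons(cons(e, e), e))))  →  cons(s(s(cons(0, 0))), s(f(s(cons(0, 0)), cons(cons(e, e), e))))   [R5 at 1.1]
3. cons(s(s(cons(0, 0))), s(f(s(cons(0, 0)), cons(cons(e, e), e))))  →  cons(s(s(cons(0, 0))), s(s(cons(0, 0))))   [R3 at 2.1]

cons(s(s(cons(0, 0))), s(s(cons(0, 0))))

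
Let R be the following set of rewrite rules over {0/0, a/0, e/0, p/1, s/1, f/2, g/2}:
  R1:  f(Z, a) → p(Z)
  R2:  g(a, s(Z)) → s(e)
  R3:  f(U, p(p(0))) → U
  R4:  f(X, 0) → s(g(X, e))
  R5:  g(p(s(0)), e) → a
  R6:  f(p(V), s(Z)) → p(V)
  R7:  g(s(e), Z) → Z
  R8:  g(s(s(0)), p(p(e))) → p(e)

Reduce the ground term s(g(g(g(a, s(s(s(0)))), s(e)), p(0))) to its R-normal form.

1. s(g(g(g(a, s(s(s(0)))), s(e)), p(0)))  →  s(g(g(s(e), s(e)), p(0)))   [R2 at 1.1.1]
2. s(g(g(s(e), s(e)), p(0)))  →  s(g(s(e), p(0)))   [R7 at 1.1]
3. s(g(s(e), p(0)))  →  s(p(0))   [R7 at 1]

s(p(0))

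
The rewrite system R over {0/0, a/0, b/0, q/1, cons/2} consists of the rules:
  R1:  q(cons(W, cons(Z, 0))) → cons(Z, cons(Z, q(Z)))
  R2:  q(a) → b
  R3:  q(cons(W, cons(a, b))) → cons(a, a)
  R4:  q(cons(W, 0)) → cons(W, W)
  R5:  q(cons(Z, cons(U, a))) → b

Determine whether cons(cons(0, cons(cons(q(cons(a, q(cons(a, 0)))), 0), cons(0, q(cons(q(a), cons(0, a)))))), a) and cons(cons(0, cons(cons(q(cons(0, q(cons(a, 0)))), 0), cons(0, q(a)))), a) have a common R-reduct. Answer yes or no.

Reduce t₁ = cons(cons(0, cons(cons(q(cons(a, q(cons(a, 0)))), 0), cons(0, q(cons(q(a), cons(0, a)))))), a):
1. cons(cons(0, cons(cons(q(cons(a, q(cons(a, 0)))), 0), cons(0, q(cons(q(a), cons(0, a)))))), a)  →  cons(cons(0, cons(cons(q(cons(a, cons(a, a))), 0), cons(0, q(cons(q(a), cons(0, a)))))), a)   [R4 at 1.2.1.1.1.2]
2. cons(cons(0, cons(cons(q(cons(a, cons(a, a))), 0), cons(0, q(cons(q(a), cons(0, a)))))), a)  →  cons(cons(0, cons(cons(b, 0), cons(0, q(cons(q(a), cons(0, a)))))), a)   [R5 at 1.2.1.1]
3. cons(cons(0, cons(cons(b, 0), cons(0, q(cons(q(a), cons(0, a)))))), a)  →  cons(cons(0, cons(cons(b, 0), cons(0, b))), a)   [R5 at 1.2.2.2]

Reduce t₂ = cons(cons(0, cons(cons(q(cons(0, q(cons(a, 0)))), 0), cons(0, q(a)))), a):
1. cons(cons(0, cons(cons(q(cons(0, q(cons(a, 0)))), 0), cons(0, q(a)))), a)  →  cons(cons(0, cons(cons(q(cons(0, cons(a, a))), 0), cons(0, q(a)))), a)   [R4 at 1.2.1.1.1.2]
2. cons(cons(0, cons(cons(q(cons(0, cons(a, a))), 0), cons(0, q(a)))), a)  →  cons(cons(0, cons(cons(b, 0), cons(0, q(a)))), a)   [R5 at 1.2.1.1]
3. cons(cons(0, cons(cons(b, 0), cons(0, q(a)))), a)  →  cons(cons(0, cons(cons(b, 0), cons(0, b))), a)   [R2 at 1.2.2.2]

yes — NF(t₁) = cons(cons(0, cons(cons(b, 0), cons(0, b))), a), NF(t₂) = cons(cons(0, cons(cons(b, 0), cons(0, b))), a)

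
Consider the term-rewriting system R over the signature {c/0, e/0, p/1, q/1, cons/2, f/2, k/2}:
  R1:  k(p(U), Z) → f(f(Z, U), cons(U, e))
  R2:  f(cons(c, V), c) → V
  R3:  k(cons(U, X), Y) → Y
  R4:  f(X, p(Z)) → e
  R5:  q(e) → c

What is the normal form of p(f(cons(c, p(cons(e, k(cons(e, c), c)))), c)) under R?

1. p(f(cons(c, p(cons(e, k(cons(e, c), c)))), c))  →  p(p(cons(e, k(cons(e, c), c))))   [R2 at 1]
2. p(p(cons(e, k(cons(e, c), c))))  →  p(p(cons(e, c)))   [R3 at 1.1.2]

p(p(cons(e, c)))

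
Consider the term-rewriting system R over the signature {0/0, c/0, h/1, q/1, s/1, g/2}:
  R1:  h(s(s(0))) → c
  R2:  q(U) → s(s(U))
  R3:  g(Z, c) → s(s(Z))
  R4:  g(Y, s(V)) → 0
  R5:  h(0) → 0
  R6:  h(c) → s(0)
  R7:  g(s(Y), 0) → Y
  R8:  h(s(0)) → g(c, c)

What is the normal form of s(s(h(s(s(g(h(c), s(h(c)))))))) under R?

1. s(s(h(s(s(g(h(c), s(h(c))))))))  →  s(s(h(s(s(0)))))   [R4 at 1.1.1.1.1]
2. s(s(h(s(s(0)))))  →  s(s(c))   [R1 at 1.1]

s(s(c))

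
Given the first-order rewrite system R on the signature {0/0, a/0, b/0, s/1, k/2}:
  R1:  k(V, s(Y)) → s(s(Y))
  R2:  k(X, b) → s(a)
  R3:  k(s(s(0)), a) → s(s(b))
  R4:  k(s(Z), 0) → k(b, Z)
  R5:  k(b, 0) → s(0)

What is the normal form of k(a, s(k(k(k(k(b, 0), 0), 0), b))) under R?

s(s(s(a)))

1. k(a, s(k(k(k(k(b, 0), 0), 0), b)))  →  s(s(k(k(k(k(b, 0), 0), 0), b)))   [R1 at ε]
2. s(s(k(k(k(k(b, 0), 0), 0), b)))  →  s(s(s(a)))   [R2 at 1.1]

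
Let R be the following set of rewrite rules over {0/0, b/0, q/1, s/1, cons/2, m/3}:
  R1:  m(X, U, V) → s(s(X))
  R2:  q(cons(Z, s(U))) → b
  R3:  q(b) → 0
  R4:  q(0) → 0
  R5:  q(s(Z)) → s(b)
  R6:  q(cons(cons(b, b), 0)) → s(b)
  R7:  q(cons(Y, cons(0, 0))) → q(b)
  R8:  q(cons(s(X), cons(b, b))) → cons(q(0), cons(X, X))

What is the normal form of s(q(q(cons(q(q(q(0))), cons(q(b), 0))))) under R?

1. s(q(q(cons(q(q(q(0))), cons(q(b), 0)))))  →  s(q(q(cons(q(q(0)), cons(q(b), 0)))))   [R4 at 1.1.1.1.1.1]
2. s(q(q(cons(q(q(0)), cons(q(b), 0)))))  →  s(q(q(cons(q(0), cons(q(b), 0)))))   [R4 at 1.1.1.1.1]
3. s(q(q(cons(q(0), cons(q(b), 0)))))  →  s(q(q(cons(0, cons(q(b), 0)))))   [R4 at 1.1.1.1]
4. s(q(q(cons(0, cons(q(b), 0)))))  →  s(q(q(cons(0, cons(0, 0)))))   [R3 at 1.1.1.2.1]
5. s(q(q(cons(0, cons(0, 0)))))  →  s(q(q(b)))   [R7 at 1.1]
6. s(q(q(b)))  →  s(q(0))   [R3 at 1.1]
7. s(q(0))  →  s(0)   [R4 at 1]

s(0)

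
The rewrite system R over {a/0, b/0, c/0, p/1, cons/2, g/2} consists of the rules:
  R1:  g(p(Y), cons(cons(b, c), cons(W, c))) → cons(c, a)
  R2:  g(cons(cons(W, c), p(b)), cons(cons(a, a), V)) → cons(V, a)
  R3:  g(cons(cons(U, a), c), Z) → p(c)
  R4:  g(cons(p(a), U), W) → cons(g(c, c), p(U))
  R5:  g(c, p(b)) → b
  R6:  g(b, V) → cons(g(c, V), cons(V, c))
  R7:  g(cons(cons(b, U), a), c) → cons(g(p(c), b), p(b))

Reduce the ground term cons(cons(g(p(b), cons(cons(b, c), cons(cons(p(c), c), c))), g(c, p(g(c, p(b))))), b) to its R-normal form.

cons(cons(cons(c, a), b), b)

1. cons(cons(g(p(b), cons(cons(b, c), cons(cons(p(c), c), c))), g(c, p(g(c, p(b))))), b)  →  cons(cons(cons(c, a), g(c, p(g(c, p(b))))), b)   [R1 at 1.1]
2. cons(cons(cons(c, a), g(c, p(g(c, p(b))))), b)  →  cons(cons(cons(c, a), g(c, p(b))), b)   [R5 at 1.2.2.1]
3. cons(cons(cons(c, a), g(c, p(b))), b)  →  cons(cons(cons(c, a), b), b)   [R5 at 1.2]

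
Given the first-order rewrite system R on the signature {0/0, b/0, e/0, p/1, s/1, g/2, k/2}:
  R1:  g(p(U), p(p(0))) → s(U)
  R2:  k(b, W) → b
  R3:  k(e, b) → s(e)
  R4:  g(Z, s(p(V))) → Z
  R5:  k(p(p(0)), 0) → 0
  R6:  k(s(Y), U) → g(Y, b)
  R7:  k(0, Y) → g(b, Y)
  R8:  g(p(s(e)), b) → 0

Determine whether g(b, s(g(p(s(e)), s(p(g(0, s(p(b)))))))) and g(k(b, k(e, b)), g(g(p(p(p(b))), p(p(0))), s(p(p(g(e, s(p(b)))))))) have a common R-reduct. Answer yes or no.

yes — NF(t₁) = b, NF(t₂) = b

Reduce t₁ = g(b, s(g(p(s(e)), s(p(g(0, s(p(b)))))))):
1. g(b, s(g(p(s(e)), s(p(g(0, s(p(b))))))))  →  g(b, s(p(s(e))))   [R4 at 2.1]
2. g(b, s(p(s(e))))  →  b   [R4 at ε]

Reduce t₂ = g(k(b, k(e, b)), g(g(p(p(p(b))), p(p(0))), s(p(p(g(e, s(p(b)))))))):
1. g(k(b, k(e, b)), g(g(p(p(p(b))), p(p(0))), s(p(p(g(e, s(p(b))))))))  →  g(b, g(g(p(p(p(b))), p(p(0))), s(p(p(g(e, s(p(b))))))))   [R2 at 1]
2. g(b, g(g(p(p(p(b))), p(p(0))), s(p(p(g(e, s(p(b))))))))  →  g(b, g(p(p(p(b))), p(p(0))))   [R4 at 2]
3. g(b, g(p(p(p(b))), p(p(0))))  →  g(b, s(p(p(b))))   [R1 at 2]
4. g(b, s(p(p(b))))  →  b   [R4 at ε]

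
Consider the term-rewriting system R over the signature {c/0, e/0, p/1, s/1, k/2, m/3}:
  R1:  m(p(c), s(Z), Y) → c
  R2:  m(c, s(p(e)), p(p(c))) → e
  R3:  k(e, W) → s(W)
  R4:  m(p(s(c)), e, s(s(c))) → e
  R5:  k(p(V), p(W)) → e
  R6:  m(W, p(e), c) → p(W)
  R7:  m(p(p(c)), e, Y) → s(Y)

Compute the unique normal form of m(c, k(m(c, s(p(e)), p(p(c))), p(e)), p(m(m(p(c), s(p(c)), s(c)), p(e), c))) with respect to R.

1. m(c, k(m(c, s(p(e)), p(p(c))), p(e)), p(m(m(p(c), s(p(c)), s(c)), p(e), c)))  →  m(c, k(e, p(e)), p(m(m(p(c), s(p(c)), s(c)), p(e), c)))   [R2 at 2.1]
2. m(c, k(e, p(e)), p(m(m(p(c), s(p(c)), s(c)), p(e), c)))  →  m(c, s(p(e)), p(m(m(p(c), s(p(c)), s(c)), p(e), c)))   [R3 at 2]
3. m(c, s(p(e)), p(m(m(p(c), s(p(c)), s(c)), p(e), c)))  →  m(c, s(p(e)), p(p(m(p(c), s(p(c)), s(c)))))   [R6 at 3.1]
4. m(c, s(p(e)), p(p(m(p(c), s(p(c)), s(c)))))  →  m(c, s(p(e)), p(p(c)))   [R1 at 3.1.1]
5. m(c, s(p(e)), p(p(c)))  →  e   [R2 at ε]

e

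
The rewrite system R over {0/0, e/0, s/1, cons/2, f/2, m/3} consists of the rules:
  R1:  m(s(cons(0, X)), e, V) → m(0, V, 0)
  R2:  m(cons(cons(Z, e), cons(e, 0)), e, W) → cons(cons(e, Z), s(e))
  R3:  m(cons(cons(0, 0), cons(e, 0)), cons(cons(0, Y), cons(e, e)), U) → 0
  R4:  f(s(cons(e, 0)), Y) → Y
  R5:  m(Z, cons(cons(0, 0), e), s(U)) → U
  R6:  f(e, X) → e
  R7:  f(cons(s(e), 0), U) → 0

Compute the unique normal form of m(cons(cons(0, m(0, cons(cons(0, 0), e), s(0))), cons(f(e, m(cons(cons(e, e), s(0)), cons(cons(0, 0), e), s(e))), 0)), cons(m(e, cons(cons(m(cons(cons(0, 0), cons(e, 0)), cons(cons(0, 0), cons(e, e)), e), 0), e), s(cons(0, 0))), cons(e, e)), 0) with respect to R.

0

1. m(cons(cons(0, m(0, cons(cons(0, 0), e), s(0))), cons(f(e, m(cons(cons(e, e), s(0)), cons(cons(0, 0), e), s(e))), 0)), cons(m(e, cons(cons(m(cons(cons(0, 0), cons(e, 0)), cons(cons(0, 0), cons(e, e)), e), 0), e), s(cons(0, 0))), cons(e, e)), 0)  →  m(cons(cons(0, 0), cons(f(e, m(cons(cons(e, e), s(0)), cons(cons(0, 0), e), s(e))), 0)), cons(m(e, cons(cons(m(cons(cons(0, 0), cons(e, 0)), cons(cons(0, 0), cons(e, e)), e), 0), e), s(cons(0, 0))), cons(e, e)), 0)   [R5 at 1.1.2]
2. m(cons(cons(0, 0), cons(f(e, m(cons(cons(e, e), s(0)), cons(cons(0, 0), e), s(e))), 0)), cons(m(e, cons(cons(m(cons(cons(0, 0), cons(e, 0)), cons(cons(0, 0), cons(e, e)), e), 0), e), s(cons(0, 0))), cons(e, e)), 0)  →  m(cons(cons(0, 0), cons(e, 0)), cons(m(e, cons(cons(m(cons(cons(0, 0), cons(e, 0)), cons(cons(0, 0), cons(e, e)), e), 0), e), s(cons(0, 0))), cons(e, e)), 0)   [R6 at 1.2.1]
3. m(cons(cons(0, 0), cons(e, 0)), cons(m(e, cons(cons(m(cons(cons(0, 0), cons(e, 0)), cons(cons(0, 0), cons(e, e)), e), 0), e), s(cons(0, 0))), cons(e, e)), 0)  →  m(cons(cons(0, 0), cons(e, 0)), cons(m(e, cons(cons(0, 0), e), s(cons(0, 0))), cons(e, e)), 0)   [R3 at 2.1.2.1.1]
4. m(cons(cons(0, 0), cons(e, 0)), cons(m(e, cons(cons(0, 0), e), s(cons(0, 0))), cons(e, e)), 0)  →  m(cons(cons(0, 0), cons(e, 0)), cons(cons(0, 0), cons(e, e)), 0)   [R5 at 2.1]
5. m(cons(cons(0, 0), cons(e, 0)), cons(cons(0, 0), cons(e, e)), 0)  →  0   [R3 at ε]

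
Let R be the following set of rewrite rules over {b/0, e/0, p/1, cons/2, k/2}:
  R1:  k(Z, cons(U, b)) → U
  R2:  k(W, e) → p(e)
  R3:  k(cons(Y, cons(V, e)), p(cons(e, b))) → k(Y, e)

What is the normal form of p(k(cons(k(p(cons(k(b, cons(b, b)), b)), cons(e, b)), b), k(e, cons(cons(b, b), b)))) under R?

p(b)

1. p(k(cons(k(p(cons(k(b, cons(b, b)), b)), cons(e, b)), b), k(e, cons(cons(b, b), b))))  →  p(k(cons(e, b), k(e, cons(cons(b, b), b))))   [R1 at 1.1.1]
2. p(k(cons(e, b), k(e, cons(cons(b, b), b))))  →  p(k(cons(e, b), cons(b, b)))   [R1 at 1.2]
3. p(k(cons(e, b), cons(b, b)))  →  p(b)   [R1 at 1]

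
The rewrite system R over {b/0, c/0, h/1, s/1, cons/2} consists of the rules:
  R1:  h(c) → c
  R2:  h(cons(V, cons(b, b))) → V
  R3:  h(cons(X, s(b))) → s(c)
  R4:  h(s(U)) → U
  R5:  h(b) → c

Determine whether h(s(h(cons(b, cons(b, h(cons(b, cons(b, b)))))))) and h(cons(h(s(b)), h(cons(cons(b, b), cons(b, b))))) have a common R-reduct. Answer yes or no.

Reduce t₁ = h(s(h(cons(b, cons(b, h(cons(b, cons(b, b)))))))):
1. h(s(h(cons(b, cons(b, h(cons(b, cons(b, b))))))))  →  h(cons(b, cons(b, h(cons(b, cons(b, b))))))   [R4 at ε]
2. h(cons(b, cons(b, h(cons(b, cons(b, b))))))  →  h(cons(b, cons(b, b)))   [R2 at 1.2.2]
3. h(cons(b, cons(b, b)))  →  b   [R2 at ε]

Reduce t₂ = h(cons(h(s(b)), h(cons(cons(b, b), cons(b, b))))):
1. h(cons(h(s(b)), h(cons(cons(b, b), cons(b, b)))))  →  h(cons(b, h(cons(cons(b, b), cons(b, b)))))   [R4 at 1.1]
2. h(cons(b, h(cons(cons(b, b), cons(b, b)))))  →  h(cons(b, cons(b, b)))   [R2 at 1.2]
3. h(cons(b, cons(b, b)))  →  b   [R2 at ε]

yes — NF(t₁) = b, NF(t₂) = b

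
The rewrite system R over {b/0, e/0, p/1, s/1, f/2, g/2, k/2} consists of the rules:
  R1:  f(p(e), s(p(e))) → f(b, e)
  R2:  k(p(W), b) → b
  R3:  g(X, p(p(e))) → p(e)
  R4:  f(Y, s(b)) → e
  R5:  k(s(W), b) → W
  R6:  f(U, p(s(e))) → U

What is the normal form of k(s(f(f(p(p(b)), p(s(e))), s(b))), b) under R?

e

1. k(s(f(f(p(p(b)), p(s(e))), s(b))), b)  →  f(f(p(p(b)), p(s(e))), s(b))   [R5 at ε]
2. f(f(p(p(b)), p(s(e))), s(b))  →  e   [R4 at ε]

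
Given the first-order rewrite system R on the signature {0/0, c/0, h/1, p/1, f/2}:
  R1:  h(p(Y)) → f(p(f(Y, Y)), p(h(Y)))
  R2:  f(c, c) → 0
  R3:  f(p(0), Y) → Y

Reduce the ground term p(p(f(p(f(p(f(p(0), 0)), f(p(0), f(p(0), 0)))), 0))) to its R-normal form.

1. p(p(f(p(f(p(f(p(0), 0)), f(p(0), f(p(0), 0)))), 0)))  →  p(p(f(p(f(p(0), f(p(0), f(p(0), 0)))), 0)))   [R3 at 1.1.1.1.1.1]
2. p(p(f(p(f(p(0), f(p(0), f(p(0), 0)))), 0)))  →  p(p(f(p(f(p(0), f(p(0), 0))), 0)))   [R3 at 1.1.1.1]
3. p(p(f(p(f(p(0), f(p(0), 0))), 0)))  →  p(p(f(p(f(p(0), 0)), 0)))   [R3 at 1.1.1.1]
4. p(p(f(p(f(p(0), 0)), 0)))  →  p(p(f(p(0), 0)))   [R3 at 1.1.1.1]
5. p(p(f(p(0), 0)))  →  p(p(0))   [R3 at 1.1]

p(p(0))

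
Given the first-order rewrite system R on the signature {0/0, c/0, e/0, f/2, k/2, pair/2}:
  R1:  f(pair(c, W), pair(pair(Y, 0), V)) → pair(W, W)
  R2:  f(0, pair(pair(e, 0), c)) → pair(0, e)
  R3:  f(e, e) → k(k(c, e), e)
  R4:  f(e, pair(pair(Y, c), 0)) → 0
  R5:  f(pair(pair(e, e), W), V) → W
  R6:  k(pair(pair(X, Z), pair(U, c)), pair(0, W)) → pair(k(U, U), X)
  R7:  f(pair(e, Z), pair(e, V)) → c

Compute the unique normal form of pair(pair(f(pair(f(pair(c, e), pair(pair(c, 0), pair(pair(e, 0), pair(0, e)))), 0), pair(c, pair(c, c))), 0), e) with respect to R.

1. pair(pair(f(pair(f(pair(c, e), pair(pair(c, 0), pair(pair(e, 0), pair(0, e)))), 0), pair(c, pair(c, c))), 0), e)  →  pair(pair(f(pair(pair(e, e), 0), pair(c, pair(c, c))), 0), e)   [R1 at 1.1.1.1]
2. pair(pair(f(pair(pair(e, e), 0), pair(c, pair(c, c))), 0), e)  →  pair(pair(0, 0), e)   [R5 at 1.1]

pair(pair(0, 0), e)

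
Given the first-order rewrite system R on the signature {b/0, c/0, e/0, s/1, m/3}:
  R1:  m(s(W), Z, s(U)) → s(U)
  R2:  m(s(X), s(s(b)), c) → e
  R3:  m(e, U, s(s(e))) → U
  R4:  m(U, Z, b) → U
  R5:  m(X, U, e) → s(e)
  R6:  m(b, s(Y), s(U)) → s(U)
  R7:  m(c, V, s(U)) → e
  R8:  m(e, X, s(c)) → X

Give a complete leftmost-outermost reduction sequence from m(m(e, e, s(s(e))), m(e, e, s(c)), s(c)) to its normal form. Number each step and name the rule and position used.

e

1. m(m(e, e, s(s(e))), m(e, e, s(c)), s(c))  →  m(e, m(e, e, s(c)), s(c))   [R3 at 1]
2. m(e, m(e, e, s(c)), s(c))  →  m(e, e, s(c))   [R8 at ε]
3. m(e, e, s(c))  →  e   [R8 at ε]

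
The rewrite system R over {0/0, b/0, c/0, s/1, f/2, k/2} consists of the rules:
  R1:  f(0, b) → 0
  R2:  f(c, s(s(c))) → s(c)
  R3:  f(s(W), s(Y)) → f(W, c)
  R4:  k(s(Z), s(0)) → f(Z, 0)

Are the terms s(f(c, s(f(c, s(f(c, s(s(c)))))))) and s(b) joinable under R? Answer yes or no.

no — NF(t₁) = s(s(c)), NF(t₂) = s(b)

Reduce t₁ = s(f(c, s(f(c, s(f(c, s(s(c)))))))):
1. s(f(c, s(f(c, s(f(c, s(s(c))))))))  →  s(f(c, s(f(c, s(s(c))))))   [R2 at 1.2.1.2.1]
2. s(f(c, s(f(c, s(s(c))))))  →  s(f(c, s(s(c))))   [R2 at 1.2.1]
3. s(f(c, s(s(c))))  →  s(s(c))   [R2 at 1]

Reduce t₂ = s(b):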